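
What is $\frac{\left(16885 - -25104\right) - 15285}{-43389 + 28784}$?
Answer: $- \frac{26704}{14605} \approx -1.8284$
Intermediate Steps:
$\frac{\left(16885 - -25104\right) - 15285}{-43389 + 28784} = \frac{\left(16885 + 25104\right) - 15285}{-14605} = \left(41989 - 15285\right) \left(- \frac{1}{14605}\right) = 26704 \left(- \frac{1}{14605}\right) = - \frac{26704}{14605}$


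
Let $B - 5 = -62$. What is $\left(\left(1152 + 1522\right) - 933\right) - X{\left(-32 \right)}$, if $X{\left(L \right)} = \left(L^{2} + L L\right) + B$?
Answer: $-250$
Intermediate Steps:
$B = -57$ ($B = 5 - 62 = -57$)
$X{\left(L \right)} = -57 + 2 L^{2}$ ($X{\left(L \right)} = \left(L^{2} + L L\right) - 57 = \left(L^{2} + L^{2}\right) - 57 = 2 L^{2} - 57 = -57 + 2 L^{2}$)
$\left(\left(1152 + 1522\right) - 933\right) - X{\left(-32 \right)} = \left(\left(1152 + 1522\right) - 933\right) - \left(-57 + 2 \left(-32\right)^{2}\right) = \left(2674 - 933\right) - \left(-57 + 2 \cdot 1024\right) = 1741 - \left(-57 + 2048\right) = 1741 - 1991 = -250$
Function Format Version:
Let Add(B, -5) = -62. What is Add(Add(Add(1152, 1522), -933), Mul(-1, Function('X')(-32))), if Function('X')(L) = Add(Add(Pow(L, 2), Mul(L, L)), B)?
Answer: -250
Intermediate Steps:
B = -57 (B = Add(5, -62) = -57)
Function('X')(L) = Add(-57, Mul(2, Pow(L, 2))) (Function('X')(L) = Add(Add(Pow(L, 2), Mul(L, L)), -57) = Add(Add(Pow(L, 2), Pow(L, 2)), -57) = Add(Mul(2, Pow(L, 2)), -57) = Add(-57, Mul(2, Pow(L, 2))))
Add(Add(Add(1152, 1522), -933), Mul(-1, Function('X')(-32))) = Add(Add(Add(1152, 1522), -933), Mul(-1, Add(-57, Mul(2, Pow(-32, 2))))) = Add(Add(2674, -933), Mul(-1, Add(-57, Mul(2, 1024)))) = Add(1741, Mul(-1, Add(-57, 2048))) = Add(1741, Mul(-1, 1991)) = Add(1741, -1991) = -250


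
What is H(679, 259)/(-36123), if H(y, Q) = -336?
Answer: 112/12041 ≈ 0.0093016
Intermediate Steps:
H(679, 259)/(-36123) = -336/(-36123) = -336*(-1/36123) = 112/12041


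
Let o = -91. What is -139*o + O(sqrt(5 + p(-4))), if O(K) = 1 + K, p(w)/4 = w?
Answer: 12650 + I*sqrt(11) ≈ 12650.0 + 3.3166*I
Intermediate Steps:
p(w) = 4*w
-139*o + O(sqrt(5 + p(-4))) = -139*(-91) + (1 + sqrt(5 + 4*(-4))) = 12649 + (1 + sqrt(5 - 16)) = 12649 + (1 + sqrt(-11)) = 12649 + (1 + I*sqrt(11)) = 12650 + I*sqrt(11)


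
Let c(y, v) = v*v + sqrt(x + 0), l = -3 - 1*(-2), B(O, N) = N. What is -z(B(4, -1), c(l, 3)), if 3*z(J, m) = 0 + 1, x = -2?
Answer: -1/3 ≈ -0.33333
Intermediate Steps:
l = -1 (l = -3 + 2 = -1)
c(y, v) = v**2 + I*sqrt(2) (c(y, v) = v*v + sqrt(-2 + 0) = v**2 + sqrt(-2) = v**2 + I*sqrt(2))
z(J, m) = 1/3 (z(J, m) = (0 + 1)/3 = (1/3)*1 = 1/3)
-z(B(4, -1), c(l, 3)) = -1*1/3 = -1/3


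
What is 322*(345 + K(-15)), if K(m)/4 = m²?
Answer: 400890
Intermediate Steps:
K(m) = 4*m²
322*(345 + K(-15)) = 322*(345 + 4*(-15)²) = 322*(345 + 4*225) = 322*(345 + 900) = 322*1245 = 400890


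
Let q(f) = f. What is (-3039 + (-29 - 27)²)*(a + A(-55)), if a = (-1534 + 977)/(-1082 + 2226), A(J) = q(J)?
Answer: -6157269/1144 ≈ -5382.2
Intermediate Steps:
A(J) = J
a = -557/1144 ≈ -0.48689
(-3039 + (-29 - 27)²)*(a + A(-55)) = (-3039 + (-29 - 27)²)*(-557/1144 - 55) = (-3039 + (-56)²)*(-63477/1144) = (-3039 + 3136)*(-63477/1144) = 97*(-63477/1144) = -6157269/1144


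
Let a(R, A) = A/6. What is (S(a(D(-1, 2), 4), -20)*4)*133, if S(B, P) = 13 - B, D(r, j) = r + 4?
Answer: 19684/3 ≈ 6561.3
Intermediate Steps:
D(r, j) = 4 + r
a(R, A) = A/6 (a(R, A) = A*(⅙) = A/6)
(S(a(D(-1, 2), 4), -20)*4)*133 = ((13 - 4/6)*4)*133 = ((13 - 1*⅔)*4)*133 = ((13 - ⅔)*4)*133 = ((37/3)*4)*133 = (148/3)*133 = 19684/3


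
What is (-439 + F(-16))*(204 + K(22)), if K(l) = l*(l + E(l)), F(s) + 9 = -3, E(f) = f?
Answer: -528572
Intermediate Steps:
F(s) = -12 (F(s) = -9 - 3 = -12)
K(l) = 2*l**2 (K(l) = l*(l + l) = l*(2*l) = 2*l**2)
(-439 + F(-16))*(204 + K(22)) = (-439 - 12)*(204 + 2*22**2) = -451*(204 + 2*484) = -451*(204 + 968) = -451*1172 = -528572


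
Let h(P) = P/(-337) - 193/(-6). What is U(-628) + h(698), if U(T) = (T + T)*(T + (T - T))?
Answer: 1594949749/2022 ≈ 7.8880e+5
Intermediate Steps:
U(T) = 2*T**2 (U(T) = (2*T)*(T + 0) = (2*T)*T = 2*T**2)
h(P) = 193/6 - P/337 (h(P) = P*(-1/337) - 193*(-1/6) = -P/337 + 193/6 = 193/6 - P/337)
U(-628) + h(698) = 2*(-628)**2 + (193/6 - 1/337*698) = 2*394384 + (193/6 - 698/337) = 788768 + 60853/2022 = 1594949749/2022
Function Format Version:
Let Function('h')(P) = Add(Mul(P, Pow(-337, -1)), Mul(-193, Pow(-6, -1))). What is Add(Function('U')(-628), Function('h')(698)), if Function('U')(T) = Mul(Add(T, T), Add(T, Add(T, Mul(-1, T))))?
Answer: Rational(1594949749, 2022) ≈ 7.8880e+5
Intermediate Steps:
Function('U')(T) = Mul(2, Pow(T, 2)) (Function('U')(T) = Mul(Mul(2, T), Add(T, 0)) = Mul(Mul(2, T), T) = Mul(2, Pow(T, 2)))
Function('h')(P) = Add(Rational(193, 6), Mul(Rational(-1, 337), P)) (Function('h')(P) = Add(Mul(P, Rational(-1, 337)), Mul(-193, Rational(-1, 6))) = Add(Mul(Rational(-1, 337), P), Rational(193, 6)) = Add(Rational(193, 6), Mul(Rational(-1, 337), P)))
Add(Function('U')(-628), Function('h')(698)) = Add(Mul(2, Pow(-628, 2)), Add(Rational(193, 6), Mul(Rational(-1, 337), 698))) = Add(Mul(2, 394384), Add(Rational(193, 6), Rational(-698, 337))) = Add(788768, Rational(60853, 2022)) = Rational(1594949749, 2022)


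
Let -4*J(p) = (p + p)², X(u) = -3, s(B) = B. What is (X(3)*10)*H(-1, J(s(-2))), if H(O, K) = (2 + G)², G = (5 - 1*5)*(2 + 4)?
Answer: -120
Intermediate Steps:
G = 0 (G = (5 - 5)*6 = 0*6 = 0)
J(p) = -p² (J(p) = -(p + p)²/4 = -4*p²/4 = -p²)
H(O, K) = 4 (H(O, K) = (2 + 0)² = 2² = 4)
(X(3)*10)*H(-1, J(s(-2))) = -3*10*4 = -30*4 = -120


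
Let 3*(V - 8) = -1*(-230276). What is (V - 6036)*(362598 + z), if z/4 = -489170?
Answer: -338251447744/3 ≈ -1.1275e+11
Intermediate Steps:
z = -1956680 (z = 4*(-489170) = -1956680)
V = 230300/3 (V = 8 + (-1*(-230276))/3 = 8 + (⅓)*230276 = 8 + 230276/3 = 230300/3 ≈ 76767.)
(V - 6036)*(362598 + z) = (230300/3 - 6036)*(362598 - 1956680) = (212192/3)*(-1594082) = -338251447744/3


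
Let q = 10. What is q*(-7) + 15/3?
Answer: -65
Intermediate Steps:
q*(-7) + 15/3 = 10*(-7) + 15/3 = -70 + 15*(⅓) = -70 + 5 = -65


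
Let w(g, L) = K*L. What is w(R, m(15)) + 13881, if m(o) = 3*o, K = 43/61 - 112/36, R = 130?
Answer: 840136/61 ≈ 13773.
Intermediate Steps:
K = -1321/549 (K = 43*(1/61) - 112*1/36 = 43/61 - 28/9 = -1321/549 ≈ -2.4062)
w(g, L) = -1321*L/549
w(R, m(15)) + 13881 = -1321*15/183 + 13881 = -1321/549*45 + 13881 = -6605/61 + 13881 = 840136/61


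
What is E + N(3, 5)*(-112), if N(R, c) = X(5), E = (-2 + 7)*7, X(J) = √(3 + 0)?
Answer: 35 - 112*√3 ≈ -158.99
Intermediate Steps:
X(J) = √3
E = 35 (E = 5*7 = 35)
N(R, c) = √3
E + N(3, 5)*(-112) = 35 + √3*(-112) = 35 - 112*√3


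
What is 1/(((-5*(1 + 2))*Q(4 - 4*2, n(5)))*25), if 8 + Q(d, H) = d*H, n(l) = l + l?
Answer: 1/18000 ≈ 5.5556e-5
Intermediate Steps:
n(l) = 2*l
Q(d, H) = -8 + H*d (Q(d, H) = -8 + d*H = -8 + H*d)
1/(((-5*(1 + 2))*Q(4 - 4*2, n(5)))*25) = 1/(((-5*(1 + 2))*(-8 + (2*5)*(4 - 4*2)))*25) = 1/(((-5*3)*(-8 + 10*(4 - 8)))*25) = 1/(-15*(-8 + 10*(-4))*25) = 1/(-15*(-8 - 40)*25) = 1/(-15*(-48)*25) = 1/(720*25) = 1/18000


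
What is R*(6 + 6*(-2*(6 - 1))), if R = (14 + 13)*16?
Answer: -23328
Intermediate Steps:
R = 432 (R = 27*16 = 432)
R*(6 + 6*(-2*(6 - 1))) = 432*(6 + 6*(-2*(6 - 1))) = 432*(6 + 6*(-2*5)) = 432*(6 + 6*(-10)) = 432*(6 - 60) = 432*(-54) = -23328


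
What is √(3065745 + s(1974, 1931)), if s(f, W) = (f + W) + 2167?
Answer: 3*√341313 ≈ 1752.7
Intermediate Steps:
s(f, W) = 2167 + W + f (s(f, W) = (W + f) + 2167 = 2167 + W + f)
√(3065745 + s(1974, 1931)) = √(3065745 + (2167 + 1931 + 1974)) = √(3065745 + 6072) = √3071817 = 3*√341313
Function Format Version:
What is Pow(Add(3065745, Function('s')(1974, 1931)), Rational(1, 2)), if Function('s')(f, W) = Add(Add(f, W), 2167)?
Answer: Mul(3, Pow(341313, Rational(1, 2))) ≈ 1752.7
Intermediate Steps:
Function('s')(f, W) = Add(2167, W, f) (Function('s')(f, W) = Add(Add(W, f), 2167) = Add(2167, W, f))
Pow(Add(3065745, Function('s')(1974, 1931)), Rational(1, 2)) = Pow(Add(3065745, Add(2167, 1931, 1974)), Rational(1, 2)) = Pow(Add(3065745, 6072), Rational(1, 2)) = Pow(3071817, Rational(1, 2)) = Mul(3, Pow(341313, Rational(1, 2)))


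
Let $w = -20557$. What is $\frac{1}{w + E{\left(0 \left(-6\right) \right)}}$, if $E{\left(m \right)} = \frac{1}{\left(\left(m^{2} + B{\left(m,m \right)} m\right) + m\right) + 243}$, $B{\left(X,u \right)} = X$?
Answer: $- \frac{243}{4995350} \approx -4.8645 \cdot 10^{-5}$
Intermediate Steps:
$E{\left(m \right)} = \frac{1}{243 + m + 2 m^{2}}$ ($E{\left(m \right)} = \frac{1}{\left(\left(m^{2} + m m\right) + m\right) + 243} = \frac{1}{\left(\left(m^{2} + m^{2}\right) + m\right) + 243} = \frac{1}{\left(2 m^{2} + m\right) + 243} = \frac{1}{\left(m + 2 m^{2}\right) + 243} = \frac{1}{243 + m + 2 m^{2}}$)
$\frac{1}{w + E{\left(0 \left(-6\right) \right)}} = \frac{1}{-20557 + \frac{1}{243 + 0 \left(-6\right) + 2 \left(0 \left(-6\right)\right)^{2}}} = \frac{1}{-20557 + \frac{1}{243 + 0 + 2 \cdot 0^{2}}} = \frac{1}{-20557 + \frac{1}{243 + 0 + 2 \cdot 0}} = \frac{1}{-20557 + \frac{1}{243 + 0 + 0}} = \frac{1}{-20557 + \frac{1}{243}} = \frac{1}{- \frac{4995350}{243}} = - \frac{243}{4995350}$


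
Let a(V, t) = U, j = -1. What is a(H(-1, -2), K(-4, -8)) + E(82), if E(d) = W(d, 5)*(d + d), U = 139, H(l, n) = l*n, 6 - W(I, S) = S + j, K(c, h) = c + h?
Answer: 467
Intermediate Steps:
W(I, S) = 7 - S (W(I, S) = 6 - (S - 1) = 6 - (-1 + S) = 6 + (1 - S) = 7 - S)
a(V, t) = 139
E(d) = 4*d (E(d) = (7 - 1*5)*(d + d) = (7 - 5)*(2*d) = 2*(2*d) = 4*d)
a(H(-1, -2), K(-4, -8)) + E(82) = 139 + 4*82 = 139 + 328 = 467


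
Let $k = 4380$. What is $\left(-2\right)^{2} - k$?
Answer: $-4376$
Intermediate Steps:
$\left(-2\right)^{2} - k = \left(-2\right)^{2} - 4380 = 4 - 4380 = -4376$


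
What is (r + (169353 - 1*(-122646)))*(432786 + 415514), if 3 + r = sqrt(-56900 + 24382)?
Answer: 247700206800 + 848300*I*sqrt(32518) ≈ 2.477e+11 + 1.5297e+8*I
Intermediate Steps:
r = -3 + I*sqrt(32518) (r = -3 + sqrt(-56900 + 24382) = -3 + sqrt(-32518) = -3 + I*sqrt(32518) ≈ -3.0 + 180.33*I)
(r + (169353 - 1*(-122646)))*(432786 + 415514) = ((-3 + I*sqrt(32518)) + (169353 - 1*(-122646)))*(432786 + 415514) = ((-3 + I*sqrt(32518)) + (169353 + 122646))*848300 = ((-3 + I*sqrt(32518)) + 291999)*848300 = (291996 + I*sqrt(32518))*848300 = 247700206800 + 848300*I*sqrt(32518)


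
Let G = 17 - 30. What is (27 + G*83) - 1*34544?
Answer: -35596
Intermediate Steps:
G = -13
(27 + G*83) - 1*34544 = (27 - 13*83) - 1*34544 = (27 - 1079) - 34544 = -1052 - 34544 = -35596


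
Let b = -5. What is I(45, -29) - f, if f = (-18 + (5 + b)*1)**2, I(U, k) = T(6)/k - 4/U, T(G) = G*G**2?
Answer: -432656/1305 ≈ -331.54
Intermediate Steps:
T(G) = G**3
I(U, k) = -4/U + 216/k (I(U, k) = 6**3/k - 4/U = 216/k - 4/U = -4/U + 216/k)
f = 324 (f = (-18 + (5 - 5)*1)**2 = (-18 + 0*1)**2 = (-18 + 0)**2 = (-18)**2 = 324)
I(45, -29) - f = (-4/45 + 216/(-29)) - 1*324 = (-4*1/45 + 216*(-1/29)) - 324 = (-4/45 - 216/29) - 324 = -9836/1305 - 324 = -432656/1305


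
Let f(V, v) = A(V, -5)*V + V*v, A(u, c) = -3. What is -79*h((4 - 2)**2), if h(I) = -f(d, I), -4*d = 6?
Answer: -237/2 ≈ -118.50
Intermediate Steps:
d = -3/2 (d = -1/4*6 = -3/2 ≈ -1.5000)
f(V, v) = -3*V + V*v
h(I) = -9/2 + 3*I/2 (h(I) = -(-3)*(-3 + I)/2 = -(9/2 - 3*I/2) = -9/2 + 3*I/2)
-79*h((4 - 2)**2) = -79*(-9/2 + 3*(4 - 2)**2/2) = -79*(-9/2 + (3/2)*2**2) = -79*(-9/2 + (3/2)*4) = -79*(-9/2 + 6) = -79*3/2 = -237/2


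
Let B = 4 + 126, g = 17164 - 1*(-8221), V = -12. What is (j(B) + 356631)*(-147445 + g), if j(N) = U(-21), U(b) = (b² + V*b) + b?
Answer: -43612404180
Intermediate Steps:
g = 25385 (g = 17164 + 8221 = 25385)
B = 130
U(b) = b² - 11*b (U(b) = (b² - 12*b) + b = b² - 11*b)
j(N) = 672 (j(N) = -21*(-11 - 21) = -21*(-32) = 672)
(j(B) + 356631)*(-147445 + g) = (672 + 356631)*(-147445 + 25385) = 357303*(-122060) = -43612404180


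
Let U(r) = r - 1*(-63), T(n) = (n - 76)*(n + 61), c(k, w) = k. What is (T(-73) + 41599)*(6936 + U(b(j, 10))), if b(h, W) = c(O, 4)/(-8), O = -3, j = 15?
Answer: 2429455065/8 ≈ 3.0368e+8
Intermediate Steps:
T(n) = (-76 + n)*(61 + n)
b(h, W) = 3/8 (b(h, W) = -3/(-8) = -3*(-⅛) = 3/8)
U(r) = 63 + r (U(r) = r + 63 = 63 + r)
(T(-73) + 41599)*(6936 + U(b(j, 10))) = ((-4636 + (-73)² - 15*(-73)) + 41599)*(6936 + (63 + 3/8)) = ((-4636 + 5329 + 1095) + 41599)*(6936 + 507/8) = (1788 + 41599)*(55995/8) = 43387*(55995/8) = 2429455065/8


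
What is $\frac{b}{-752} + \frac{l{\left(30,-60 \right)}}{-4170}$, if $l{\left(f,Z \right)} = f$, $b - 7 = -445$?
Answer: $\frac{30065}{52264} \approx 0.57525$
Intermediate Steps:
$b = -438$ ($b = 7 - 445 = -438$)
$\frac{b}{-752} + \frac{l{\left(30,-60 \right)}}{-4170} = - \frac{438}{-752} + \frac{30}{-4170} = \left(-438\right) \left(- \frac{1}{752}\right) + 30 \left(- \frac{1}{4170}\right) = \frac{219}{376} - \frac{1}{139} = \frac{30065}{52264}$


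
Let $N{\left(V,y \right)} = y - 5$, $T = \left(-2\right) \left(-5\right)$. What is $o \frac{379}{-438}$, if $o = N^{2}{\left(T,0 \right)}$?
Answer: $- \frac{9475}{438} \approx -21.632$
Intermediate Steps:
$T = 10$
$N{\left(V,y \right)} = -5 + y$
$o = 25$ ($o = \left(-5 + 0\right)^{2} = \left(-5\right)^{2} = 25$)
$o \frac{379}{-438} = 25 \frac{379}{-438} = 25 \cdot 379 \left(- \frac{1}{438}\right) = 25 \left(- \frac{379}{438}\right) = - \frac{9475}{438}$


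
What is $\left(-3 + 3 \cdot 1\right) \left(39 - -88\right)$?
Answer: $0$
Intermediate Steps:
$\left(-3 + 3 \cdot 1\right) \left(39 - -88\right) = \left(-3 + 3\right) \left(39 + 88\right) = 0 \cdot 127 = 0$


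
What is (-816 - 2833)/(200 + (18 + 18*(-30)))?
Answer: 3649/322 ≈ 11.332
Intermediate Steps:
(-816 - 2833)/(200 + (18 + 18*(-30))) = -3649/(200 + (18 - 540)) = -3649/(200 - 522) = -3649/(-322) = -3649*(-1/322) = 3649/322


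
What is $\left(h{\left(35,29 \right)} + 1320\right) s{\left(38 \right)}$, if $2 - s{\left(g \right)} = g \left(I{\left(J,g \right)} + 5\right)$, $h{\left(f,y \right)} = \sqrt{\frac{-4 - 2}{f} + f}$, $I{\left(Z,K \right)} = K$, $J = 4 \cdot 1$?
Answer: $-2154240 - \frac{1632 \sqrt{42665}}{35} \approx -2.1639 \cdot 10^{6}$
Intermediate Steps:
$J = 4$
$h{\left(f,y \right)} = \sqrt{f - \frac{6}{f}}$ ($h{\left(f,y \right)} = \sqrt{- \frac{6}{f} + f} = \sqrt{f - \frac{6}{f}}$)
$s{\left(g \right)} = 2 - g \left(5 + g\right)$ ($s{\left(g \right)} = 2 - g \left(g + 5\right) = 2 - g \left(5 + g\right)$)
$\left(h{\left(35,29 \right)} + 1320\right) s{\left(38 \right)} = \left(\sqrt{35 - \frac{6}{35}} + 1320\right) \left(2 - 38^{2} - 190\right) = \left(\sqrt{35 - \frac{6}{35}} + 1320\right) \left(2 - 1444 - 190\right) = \left(\sqrt{\frac{1219}{35}} + 1320\right) \left(-1632\right) = \left(\frac{\sqrt{42665}}{35} + 1320\right) \left(-1632\right) = \left(1320 + \frac{\sqrt{42665}}{35}\right) \left(-1632\right) = -2154240 - \frac{1632 \sqrt{42665}}{35}$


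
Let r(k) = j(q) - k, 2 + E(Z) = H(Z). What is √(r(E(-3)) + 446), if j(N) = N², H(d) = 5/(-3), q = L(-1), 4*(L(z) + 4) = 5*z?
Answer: √68721/12 ≈ 21.846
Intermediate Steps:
L(z) = -4 + 5*z/4 (L(z) = -4 + (5*z)/4 = -4 + 5*z/4)
q = -21/4 (q = -4 + (5/4)*(-1) = -4 - 5/4 = -21/4 ≈ -5.2500)
H(d) = -5/3 (H(d) = 5*(-⅓) = -5/3)
E(Z) = -11/3 (E(Z) = -2 - 5/3 = -11/3)
r(k) = 441/16 - k (r(k) = (-21/4)² - k = 441/16 - k)
√(r(E(-3)) + 446) = √((441/16 - 1*(-11/3)) + 446) = √((441/16 + 11/3) + 446) = √(1499/48 + 446) = √(22907/48) = √68721/12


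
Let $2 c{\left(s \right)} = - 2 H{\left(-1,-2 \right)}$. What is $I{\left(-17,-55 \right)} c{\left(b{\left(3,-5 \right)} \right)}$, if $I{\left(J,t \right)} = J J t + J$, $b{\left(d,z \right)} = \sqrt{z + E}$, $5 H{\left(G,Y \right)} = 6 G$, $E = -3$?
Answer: $- \frac{95472}{5} \approx -19094.0$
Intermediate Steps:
$H{\left(G,Y \right)} = \frac{6 G}{5}$
$b{\left(d,z \right)} = \sqrt{-3 + z}$ ($b{\left(d,z \right)} = \sqrt{z - 3} = \sqrt{-3 + z}$)
$I{\left(J,t \right)} = J + t J^{2}$ ($I{\left(J,t \right)} = J^{2} t + J = t J^{2} + J = J + t J^{2}$)
$c{\left(s \right)} = \frac{6}{5}$ ($c{\left(s \right)} = \frac{\left(-2\right) \frac{6}{5} \left(-1\right)}{2} = \frac{\left(-2\right) \left(- \frac{6}{5}\right)}{2} = \frac{1}{2} \cdot \frac{12}{5} = \frac{6}{5}$)
$I{\left(-17,-55 \right)} c{\left(b{\left(3,-5 \right)} \right)} = - 17 \left(1 - -935\right) \frac{6}{5} = - 17 \left(1 + 935\right) \frac{6}{5} = \left(-17\right) 936 \cdot \frac{6}{5} = \left(-15912\right) \frac{6}{5} = - \frac{95472}{5}$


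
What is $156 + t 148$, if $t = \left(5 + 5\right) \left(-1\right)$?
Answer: $-1324$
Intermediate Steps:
$t = -10$ ($t = 10 \left(-1\right) = -10$)
$156 + t 148 = 156 - 1480 = -1324$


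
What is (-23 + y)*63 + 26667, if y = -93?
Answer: 19359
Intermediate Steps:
(-23 + y)*63 + 26667 = (-23 - 93)*63 + 26667 = -116*63 + 26667 = -7308 + 26667 = 19359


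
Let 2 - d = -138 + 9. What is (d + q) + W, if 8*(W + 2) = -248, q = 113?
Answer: 211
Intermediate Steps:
d = 131 (d = 2 - (-138 + 9) = 2 - 1*(-129) = 2 + 129 = 131)
W = -33 (W = -2 + (⅛)*(-248) = -2 - 31 = -33)
(d + q) + W = (131 + 113) - 33 = 244 - 33 = 211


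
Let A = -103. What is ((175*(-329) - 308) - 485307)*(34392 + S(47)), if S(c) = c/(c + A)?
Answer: -523066168475/28 ≈ -1.8681e+10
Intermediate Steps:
S(c) = c/(-103 + c) (S(c) = c/(c - 103) = c/(-103 + c))
((175*(-329) - 308) - 485307)*(34392 + S(47)) = ((175*(-329) - 308) - 485307)*(34392 + 47/(-103 + 47)) = ((-57575 - 308) - 485307)*(34392 + 47/(-56)) = (-57883 - 485307)*(34392 + 47*(-1/56)) = -543190*(34392 - 47/56) = -543190*1925905/56 = -523066168475/28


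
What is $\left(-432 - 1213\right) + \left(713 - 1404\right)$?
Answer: $-2336$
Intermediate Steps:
$\left(-432 - 1213\right) + \left(713 - 1404\right) = -1645 + \left(713 - 1404\right) = -1645 - 691 = -2336$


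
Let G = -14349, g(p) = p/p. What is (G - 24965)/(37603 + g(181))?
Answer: -19657/18802 ≈ -1.0455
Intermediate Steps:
g(p) = 1
(G - 24965)/(37603 + g(181)) = (-14349 - 24965)/(37603 + 1) = -39314/37604 = -39314*1/37604 = -19657/18802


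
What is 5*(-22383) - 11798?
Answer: -123713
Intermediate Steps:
5*(-22383) - 11798 = -111915 - 11798 = -123713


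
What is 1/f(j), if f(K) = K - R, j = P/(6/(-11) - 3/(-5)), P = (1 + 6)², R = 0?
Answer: 3/2695 ≈ 0.0011132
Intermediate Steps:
P = 49 (P = 7² = 49)
j = 2695/3 (j = 49/(6/(-11) - 3/(-5)) = 49/(6*(-1/11) - 3*(-⅕)) = 49/(-6/11 + ⅗) = 49/(3/55) = 49*(55/3) = 2695/3 ≈ 898.33)
f(K) = K (f(K) = K - 1*0 = K + 0 = K)
1/f(j) = 1/(2695/3) = 3/2695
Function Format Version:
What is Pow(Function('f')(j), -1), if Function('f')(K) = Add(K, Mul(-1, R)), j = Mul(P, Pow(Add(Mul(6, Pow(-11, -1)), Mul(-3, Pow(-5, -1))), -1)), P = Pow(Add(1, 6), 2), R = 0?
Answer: Rational(3, 2695) ≈ 0.0011132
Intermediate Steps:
P = 49 (P = Pow(7, 2) = 49)
j = Rational(2695, 3) (j = Mul(49, Pow(Add(Mul(6, Pow(-11, -1)), Mul(-3, Pow(-5, -1))), -1)) = Mul(49, Pow(Add(Mul(6, Rational(-1, 11)), Mul(-3, Rational(-1, 5))), -1)) = Mul(49, Pow(Add(Rational(-6, 11), Rational(3, 5)), -1)) = Mul(49, Pow(Rational(3, 55), -1)) = Mul(49, Rational(55, 3)) = Rational(2695, 3) ≈ 898.33)
Function('f')(K) = K (Function('f')(K) = Add(K, Mul(-1, 0)) = Add(K, 0) = K)
Pow(Function('f')(j), -1) = Pow(Rational(2695, 3), -1) = Rational(3, 2695)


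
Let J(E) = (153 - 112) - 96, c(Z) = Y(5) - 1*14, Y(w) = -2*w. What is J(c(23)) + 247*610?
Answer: 150615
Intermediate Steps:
c(Z) = -24 (c(Z) = -2*5 - 1*14 = -10 - 14 = -24)
J(E) = -55 (J(E) = 41 - 96 = -55)
J(c(23)) + 247*610 = -55 + 247*610 = -55 + 150670 = 150615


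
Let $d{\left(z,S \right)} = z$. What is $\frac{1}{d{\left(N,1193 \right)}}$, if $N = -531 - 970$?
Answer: $- \frac{1}{1501} \approx -0.00066622$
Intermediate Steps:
$N = -1501$
$\frac{1}{d{\left(N,1193 \right)}} = \frac{1}{-1501} = - \frac{1}{1501}$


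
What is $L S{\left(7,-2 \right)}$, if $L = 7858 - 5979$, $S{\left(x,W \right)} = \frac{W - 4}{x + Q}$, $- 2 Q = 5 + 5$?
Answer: $-5637$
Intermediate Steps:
$Q = -5$ ($Q = - \frac{5 + 5}{2} = \left(- \frac{1}{2}\right) 10 = -5$)
$S{\left(x,W \right)} = \frac{-4 + W}{-5 + x}$ ($S{\left(x,W \right)} = \frac{W - 4}{x - 5} = \frac{-4 + W}{-5 + x}$)
$L = 1879$
$L S{\left(7,-2 \right)} = 1879 \frac{-4 - 2}{-5 + 7} = 1879 \cdot \frac{1}{2} \left(-6\right) = 1879 \left(-3\right) = -5637$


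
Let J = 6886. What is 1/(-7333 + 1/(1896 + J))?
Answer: -8782/64398405 ≈ -0.00013637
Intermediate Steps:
1/(-7333 + 1/(1896 + J)) = 1/(-7333 + 1/(1896 + 6886)) = 1/(-7333 + 1/8782) = 1/(-64398405/8782) = -8782/64398405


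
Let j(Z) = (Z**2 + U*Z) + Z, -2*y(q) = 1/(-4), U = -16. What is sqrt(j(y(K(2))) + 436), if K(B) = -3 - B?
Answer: sqrt(27785)/8 ≈ 20.836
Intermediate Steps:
y(q) = 1/8 (y(q) = -1/2/(-4) = -1/2*(-1/4) = 1/8)
j(Z) = Z**2 - 15*Z (j(Z) = (Z**2 - 16*Z) + Z = Z**2 - 15*Z)
sqrt(j(y(K(2))) + 436) = sqrt((-15 + 1/8)/8 + 436) = sqrt((1/8)*(-119/8) + 436) = sqrt(-119/64 + 436) = sqrt(27785/64) = sqrt(27785)/8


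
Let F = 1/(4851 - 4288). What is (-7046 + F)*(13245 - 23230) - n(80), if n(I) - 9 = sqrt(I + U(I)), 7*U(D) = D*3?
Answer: 39609461478/563 - 20*sqrt(14)/7 ≈ 7.0354e+7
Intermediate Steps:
F = 1/563 ≈ 0.0017762
U(D) = 3*D/7 (U(D) = (D*3)/7 = (3*D)/7 = 3*D/7)
n(I) = 9 + sqrt(70)*sqrt(I)/7 (n(I) = 9 + sqrt(I + 3*I/7) = 9 + sqrt(10*I/7) = 9 + sqrt(70)*sqrt(I)/7)
(-7046 + F)*(13245 - 23230) - n(80) = (-7046 + 1/563)*(13245 - 23230) - (9 + sqrt(70)*sqrt(80)/7) = -3966897/563*(-9985) - (9 + sqrt(70)*(4*sqrt(5))/7) = 39609466545/563 - (9 + 20*sqrt(14)/7) = 39609466545/563 + (-9 - 20*sqrt(14)/7) = 39609461478/563 - 20*sqrt(14)/7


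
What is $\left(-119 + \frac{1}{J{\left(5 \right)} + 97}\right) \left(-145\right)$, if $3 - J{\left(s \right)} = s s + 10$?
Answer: $\frac{224286}{13} \approx 17253.0$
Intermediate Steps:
$J{\left(s \right)} = -7 - s^{2}$ ($J{\left(s \right)} = 3 - \left(s s + 10\right) = 3 - \left(s^{2} + 10\right) = 3 - \left(10 + s^{2}\right) = -7 - s^{2}$)
$\left(-119 + \frac{1}{J{\left(5 \right)} + 97}\right) \left(-145\right) = \left(-119 + \frac{1}{\left(-7 - 5^{2}\right) + 97}\right) \left(-145\right) = \left(-119 + \frac{1}{\left(-7 - 25\right) + 97}\right) \left(-145\right) = \left(-119 + \frac{1}{-32 + 97}\right) \left(-145\right) = \left(-119 + \frac{1}{65}\right) \left(-145\right) = \left(- \frac{7734}{65}\right) \left(-145\right) = \frac{224286}{13}$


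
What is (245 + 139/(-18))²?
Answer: 18241441/324 ≈ 56301.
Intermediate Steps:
(245 + 139/(-18))² = (245 + 139*(-1/18))² = (245 - 139/18)² = (4271/18)² = 18241441/324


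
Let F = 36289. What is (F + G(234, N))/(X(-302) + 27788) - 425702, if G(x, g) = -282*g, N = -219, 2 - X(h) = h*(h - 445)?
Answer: -84205656455/197804 ≈ -4.2570e+5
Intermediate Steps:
X(h) = 2 - h*(-445 + h) (X(h) = 2 - h*(h - 445) = 2 - h*(-445 + h))
(F + G(234, N))/(X(-302) + 27788) - 425702 = (36289 - 282*(-219))/((2 - 1*(-302)² + 445*(-302)) + 27788) - 425702 = (36289 + 61758)/((2 - 1*91204 - 134390) + 27788) - 425702 = 98047/((2 - 91204 - 134390) + 27788) - 425702 = 98047/(-225592 + 27788) - 425702 = 98047/(-197804) - 425702 = 98047*(-1/197804) - 425702 = -98047/197804 - 425702 = -84205656455/197804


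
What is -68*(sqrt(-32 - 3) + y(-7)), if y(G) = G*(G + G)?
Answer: -6664 - 68*I*sqrt(35) ≈ -6664.0 - 402.29*I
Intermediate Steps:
y(G) = 2*G**2 (y(G) = G*(2*G) = 2*G**2)
-68*(sqrt(-32 - 3) + y(-7)) = -68*(sqrt(-32 - 3) + 2*(-7)**2) = -68*(sqrt(-35) + 2*49) = -68*(I*sqrt(35) + 98) = -68*(98 + I*sqrt(35)) = -6664 - 68*I*sqrt(35)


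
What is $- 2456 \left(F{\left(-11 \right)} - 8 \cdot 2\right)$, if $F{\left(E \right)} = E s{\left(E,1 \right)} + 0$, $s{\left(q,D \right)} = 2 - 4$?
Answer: $-14736$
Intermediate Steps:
$s{\left(q,D \right)} = -2$ ($s{\left(q,D \right)} = 2 - 4 = -2$)
$F{\left(E \right)} = - 2 E$ ($F{\left(E \right)} = E \left(-2\right) + 0 = - 2 E + 0 = - 2 E$)
$- 2456 \left(F{\left(-11 \right)} - 8 \cdot 2\right) = - 2456 \left(\left(-2\right) \left(-11\right) - 8 \cdot 2\right) = - 2456 \left(22 - 16\right) = \left(-2456\right) 6 = -14736$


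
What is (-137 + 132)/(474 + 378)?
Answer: -5/852 ≈ -0.0058685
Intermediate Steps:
(-137 + 132)/(474 + 378) = -5/852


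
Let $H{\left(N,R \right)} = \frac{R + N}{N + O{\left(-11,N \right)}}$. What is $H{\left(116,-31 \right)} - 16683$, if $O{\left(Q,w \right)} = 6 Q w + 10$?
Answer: $- \frac{25124615}{1506} \approx -16683.0$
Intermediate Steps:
$O{\left(Q,w \right)} = 10 + 6 Q w$ ($O{\left(Q,w \right)} = 6 Q w + 10 = 10 + 6 Q w$)
$H{\left(N,R \right)} = \frac{N + R}{10 - 65 N}$ ($H{\left(N,R \right)} = \frac{R + N}{N + \left(10 + 6 \left(-11\right) N\right)} = \frac{N + R}{N - \left(-10 + 66 N\right)} = \frac{N + R}{10 - 65 N}$)
$H{\left(116,-31 \right)} - 16683 = \frac{\left(-1\right) 116 - -31}{5 \left(-2 + 13 \cdot 116\right)} - 16683 = \frac{-116 + 31}{5 \left(-2 + 1508\right)} - 16683 = \frac{1}{5} \cdot \frac{1}{1506} \left(-85\right) - 16683 = - \frac{17}{1506} - 16683 = - \frac{25124615}{1506}$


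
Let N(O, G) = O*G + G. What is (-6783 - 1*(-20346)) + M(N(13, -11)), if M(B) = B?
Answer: 13409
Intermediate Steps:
N(O, G) = G + G*O (N(O, G) = G*O + G = G + G*O)
(-6783 - 1*(-20346)) + M(N(13, -11)) = (-6783 - 1*(-20346)) - 11*(1 + 13) = (-6783 + 20346) - 11*14 = 13563 - 154 = 13409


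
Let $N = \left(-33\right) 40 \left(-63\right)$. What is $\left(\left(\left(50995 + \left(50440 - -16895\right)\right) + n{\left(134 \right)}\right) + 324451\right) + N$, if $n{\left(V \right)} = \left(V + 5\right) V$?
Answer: $544567$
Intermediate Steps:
$N = 83160$ ($N = \left(-1320\right) \left(-63\right) = 83160$)
$n{\left(V \right)} = V \left(5 + V\right)$ ($n{\left(V \right)} = \left(5 + V\right) V = V \left(5 + V\right)$)
$\left(\left(\left(50995 + \left(50440 - -16895\right)\right) + n{\left(134 \right)}\right) + 324451\right) + N = \left(\left(\left(50995 + \left(50440 - -16895\right)\right) + 134 \left(5 + 134\right)\right) + 324451\right) + 83160 = \left(\left(\left(50995 + \left(50440 + 16895\right)\right) + 134 \cdot 139\right) + 324451\right) + 83160 = \left(\left(\left(50995 + 67335\right) + 18626\right) + 324451\right) + 83160 = \left(\left(118330 + 18626\right) + 324451\right) + 83160 = \left(136956 + 324451\right) + 83160 = 461407 + 83160 = 544567$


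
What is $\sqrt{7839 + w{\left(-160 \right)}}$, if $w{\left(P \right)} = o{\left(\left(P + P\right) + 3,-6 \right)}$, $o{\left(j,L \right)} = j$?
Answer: $\sqrt{7522} \approx 86.729$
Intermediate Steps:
$w{\left(P \right)} = 3 + 2 P$ ($w{\left(P \right)} = \left(P + P\right) + 3 = 2 P + 3 = 3 + 2 P$)
$\sqrt{7839 + w{\left(-160 \right)}} = \sqrt{7839 + \left(3 + 2 \left(-160\right)\right)} = \sqrt{7839 + \left(3 - 320\right)} = \sqrt{7839 - 317} = \sqrt{7522}$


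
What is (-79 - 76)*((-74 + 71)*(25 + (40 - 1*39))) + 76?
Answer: 12166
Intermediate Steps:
(-79 - 76)*((-74 + 71)*(25 + (40 - 1*39))) + 76 = -(-465)*(25 + (40 - 39)) + 76 = -(-465)*(25 + 1) + 76 = -(-465)*26 + 76 = -155*(-78) + 76 = 12090 + 76 = 12166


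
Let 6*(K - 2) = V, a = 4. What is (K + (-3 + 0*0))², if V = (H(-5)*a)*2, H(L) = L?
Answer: 529/9 ≈ 58.778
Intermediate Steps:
V = -40 (V = -5*4*2 = -20*2 = -40)
K = -14/3 (K = 2 + (⅙)*(-40) = 2 - 20/3 = -14/3 ≈ -4.6667)
(K + (-3 + 0*0))² = (-14/3 + (-3 + 0*0))² = (-14/3 + (-3 + 0))² = (-14/3 - 3)² = (-23/3)² = 529/9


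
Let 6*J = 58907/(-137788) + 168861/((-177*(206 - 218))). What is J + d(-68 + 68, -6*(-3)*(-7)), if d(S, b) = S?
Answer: 964245875/73165428 ≈ 13.179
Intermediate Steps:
J = 964245875/73165428 (J = (58907/(-137788) + 168861/((-177*(206 - 218))))/6 = (58907*(-1/137788) + 168861/((-177*(-12))))/6 = (-58907/137788 + 168861/2124)/6 = (-58907/137788 + 168861*(1/2124))/6 = (-58907/137788 + 56287/708)/6 = (⅙)*(964245875/12194238) = 964245875/73165428 ≈ 13.179)
J + d(-68 + 68, -6*(-3)*(-7)) = 964245875/73165428 + (-68 + 68) = 964245875/73165428 + 0 = 964245875/73165428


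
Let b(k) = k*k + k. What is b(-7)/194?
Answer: 21/97 ≈ 0.21649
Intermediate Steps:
b(k) = k + k**2 (b(k) = k**2 + k = k + k**2)
b(-7)/194 = -7*(1 - 7)/194 = -7*(-6)*(1/194) = 42*(1/194) = 21/97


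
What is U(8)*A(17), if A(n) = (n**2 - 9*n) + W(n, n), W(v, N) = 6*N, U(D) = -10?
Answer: -2380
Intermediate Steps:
A(n) = n**2 - 3*n (A(n) = (n**2 - 9*n) + 6*n = n**2 - 3*n)
U(8)*A(17) = -170*(-3 + 17) = -170*14 = -10*238 = -2380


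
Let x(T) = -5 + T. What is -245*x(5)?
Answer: 0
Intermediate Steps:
-245*x(5) = -245*(-5 + 5) = -245*0 = 0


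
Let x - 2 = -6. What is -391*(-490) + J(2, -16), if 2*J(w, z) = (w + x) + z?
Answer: 191581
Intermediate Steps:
x = -4 (x = 2 - 6 = -4)
J(w, z) = -2 + w/2 + z/2 (J(w, z) = ((w - 4) + z)/2 = ((-4 + w) + z)/2 = (-4 + w + z)/2 = -2 + w/2 + z/2)
-391*(-490) + J(2, -16) = -391*(-490) + (-2 + (½)*2 + (½)*(-16)) = 191590 + (-2 + 1 - 8) = 191590 - 9 = 191581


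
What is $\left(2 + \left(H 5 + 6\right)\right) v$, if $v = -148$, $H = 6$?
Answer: $-5624$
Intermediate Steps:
$\left(2 + \left(H 5 + 6\right)\right) v = \left(2 + \left(6 \cdot 5 + 6\right)\right) \left(-148\right) = \left(2 + \left(30 + 6\right)\right) \left(-148\right) = \left(2 + 36\right) \left(-148\right) = 38 \left(-148\right) = -5624$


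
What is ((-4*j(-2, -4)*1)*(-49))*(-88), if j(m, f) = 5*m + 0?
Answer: 172480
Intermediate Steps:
j(m, f) = 5*m
((-4*j(-2, -4)*1)*(-49))*(-88) = ((-20*(-2)*1)*(-49))*(-88) = ((-4*(-10)*1)*(-49))*(-88) = ((40*1)*(-49))*(-88) = (40*(-49))*(-88) = -1960*(-88) = 172480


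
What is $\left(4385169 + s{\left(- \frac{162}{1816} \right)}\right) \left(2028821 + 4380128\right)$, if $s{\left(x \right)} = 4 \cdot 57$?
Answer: $28105785717753$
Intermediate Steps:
$s{\left(x \right)} = 228$
$\left(4385169 + s{\left(- \frac{162}{1816} \right)}\right) \left(2028821 + 4380128\right) = \left(4385169 + 228\right) \left(2028821 + 4380128\right) = 4385397 \cdot 6408949 = 28105785717753$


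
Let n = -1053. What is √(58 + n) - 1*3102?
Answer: -3102 + I*√995 ≈ -3102.0 + 31.544*I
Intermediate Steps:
√(58 + n) - 1*3102 = √(58 - 1053) - 1*3102 = √(-995) - 3102 = I*√995 - 3102 = -3102 + I*√995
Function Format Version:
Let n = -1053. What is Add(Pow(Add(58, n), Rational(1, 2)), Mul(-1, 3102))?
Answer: Add(-3102, Mul(I, Pow(995, Rational(1, 2)))) ≈ Add(-3102.0, Mul(31.544, I))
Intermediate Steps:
Add(Pow(Add(58, n), Rational(1, 2)), Mul(-1, 3102)) = Add(Pow(Add(58, -1053), Rational(1, 2)), Mul(-1, 3102)) = Add(Pow(-995, Rational(1, 2)), -3102) = Add(Mul(I, Pow(995, Rational(1, 2))), -3102) = Add(-3102, Mul(I, Pow(995, Rational(1, 2))))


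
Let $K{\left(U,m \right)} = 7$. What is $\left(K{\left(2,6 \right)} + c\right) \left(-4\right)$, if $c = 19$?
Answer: $-104$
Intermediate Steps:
$\left(K{\left(2,6 \right)} + c\right) \left(-4\right) = \left(7 + 19\right) \left(-4\right) = 26 \left(-4\right) = -104$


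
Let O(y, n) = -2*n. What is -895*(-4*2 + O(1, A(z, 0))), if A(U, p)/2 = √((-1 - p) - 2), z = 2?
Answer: 7160 + 3580*I*√3 ≈ 7160.0 + 6200.7*I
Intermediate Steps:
A(U, p) = 2*√(-3 - p) (A(U, p) = 2*√((-1 - p) - 2) = 2*√(-3 - p))
-895*(-4*2 + O(1, A(z, 0))) = -895*(-4*2 - 4*√(-3 - 1*0)) = -895*(-8 - 4*√(-3 + 0)) = -895*(-8 - 4*√(-3)) = -895*(-8 - 4*I*√3) = 7160 + 3580*I*√3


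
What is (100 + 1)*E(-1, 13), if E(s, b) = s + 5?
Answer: 404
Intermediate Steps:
E(s, b) = 5 + s
(100 + 1)*E(-1, 13) = (100 + 1)*(5 - 1) = 101*4 = 404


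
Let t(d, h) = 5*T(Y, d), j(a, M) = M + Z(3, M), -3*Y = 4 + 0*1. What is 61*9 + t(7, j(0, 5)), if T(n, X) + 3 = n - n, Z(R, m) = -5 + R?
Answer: 534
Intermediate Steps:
Y = -4/3 (Y = -(4 + 0*1)/3 = -(4 + 0)/3 = -⅓*4 = -4/3 ≈ -1.3333)
T(n, X) = -3 (T(n, X) = -3 + (n - n) = -3 + 0 = -3)
j(a, M) = -2 + M (j(a, M) = M + (-5 + 3) = M - 2 = -2 + M)
t(d, h) = -15 (t(d, h) = 5*(-3) = -15)
61*9 + t(7, j(0, 5)) = 61*9 - 15 = 549 - 15 = 534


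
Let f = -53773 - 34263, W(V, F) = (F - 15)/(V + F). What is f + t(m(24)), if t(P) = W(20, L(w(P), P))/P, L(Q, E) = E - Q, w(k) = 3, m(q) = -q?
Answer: -352145/4 ≈ -88036.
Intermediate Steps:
W(V, F) = (-15 + F)/(F + V)
t(P) = (-18 + P)/(P*(17 + P)) (t(P) = ((-15 + (P - 1*3))/((P - 1*3) + 20))/P = ((-15 + (P - 3))/((P - 3) + 20))/P = ((-15 + (-3 + P))/((-3 + P) + 20))/P = ((-18 + P)/(17 + P))/P = (-18 + P)/(P*(17 + P)))
f = -88036
f + t(m(24)) = -88036 + (-18 - 1*24)/(((-1*24))*(17 - 1*24)) = -88036 + (-18 - 24)/((-24)*(17 - 24)) = -88036 - 1/24*(-42)/(-7) = -88036 - 1/24*(-⅐)*(-42) = -88036 - ¼ = -352145/4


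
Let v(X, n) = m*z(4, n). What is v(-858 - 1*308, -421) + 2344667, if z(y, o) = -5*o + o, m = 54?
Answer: 2435603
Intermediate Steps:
z(y, o) = -4*o
v(X, n) = -216*n (v(X, n) = 54*(-4*n) = -216*n)
v(-858 - 1*308, -421) + 2344667 = -216*(-421) + 2344667 = 90936 + 2344667 = 2435603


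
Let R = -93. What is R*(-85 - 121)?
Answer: 19158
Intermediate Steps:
R*(-85 - 121) = -93*(-85 - 121) = -93*(-206) = 19158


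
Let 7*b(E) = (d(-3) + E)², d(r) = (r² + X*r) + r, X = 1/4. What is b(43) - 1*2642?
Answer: -258655/112 ≈ -2309.4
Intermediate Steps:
X = ¼ ≈ 0.25000
d(r) = r² + 5*r/4 (d(r) = (r² + r/4) + r = r² + 5*r/4)
b(E) = (21/4 + E)²/7 (b(E) = ((¼)*(-3)*(5 + 4*(-3)) + E)²/7 = ((¼)*(-3)*(5 - 12) + E)²/7 = ((¼)*(-3)*(-7) + E)²/7 = (21/4 + E)²/7)
b(43) - 1*2642 = (21 + 4*43)²/112 - 1*2642 = (21 + 172)²/112 - 2642 = (1/112)*193² - 2642 = (1/112)*37249 - 2642 = 37249/112 - 2642 = -258655/112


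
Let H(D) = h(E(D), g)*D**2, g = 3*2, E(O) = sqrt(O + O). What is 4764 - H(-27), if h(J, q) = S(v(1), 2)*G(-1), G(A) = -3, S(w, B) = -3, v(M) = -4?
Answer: -1797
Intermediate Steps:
E(O) = sqrt(2)*sqrt(O) (E(O) = sqrt(2*O) = sqrt(2)*sqrt(O))
g = 6
h(J, q) = 9 (h(J, q) = -3*(-3) = 9)
H(D) = 9*D**2
4764 - H(-27) = 4764 - 9*(-27)**2 = 4764 - 9*729 = 4764 - 1*6561 = 4764 - 6561 = -1797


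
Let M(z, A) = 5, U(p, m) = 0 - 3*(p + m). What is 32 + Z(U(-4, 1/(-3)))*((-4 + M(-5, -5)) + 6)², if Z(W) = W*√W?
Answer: 32 + 637*√13 ≈ 2328.7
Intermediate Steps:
U(p, m) = -3*m - 3*p (U(p, m) = 0 - 3*(m + p) = 0 + (-3*m - 3*p) = -3*m - 3*p)
Z(W) = W^(3/2)
32 + Z(U(-4, 1/(-3)))*((-4 + M(-5, -5)) + 6)² = 32 + (-3/(-3) - 3*(-4))^(3/2)*((-4 + 5) + 6)² = 32 + (-3*(-⅓) + 12)^(3/2)*(1 + 6)² = 32 + (1 + 12)^(3/2)*7² = 32 + 13^(3/2)*49 = 32 + (13*√13)*49 = 32 + 637*√13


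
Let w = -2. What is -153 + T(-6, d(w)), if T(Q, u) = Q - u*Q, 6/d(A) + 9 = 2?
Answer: -1149/7 ≈ -164.14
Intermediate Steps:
d(A) = -6/7 (d(A) = 6/(-9 + 2) = 6/(-7) = 6*(-⅐) = -6/7)
T(Q, u) = Q - Q*u
-153 + T(-6, d(w)) = -153 - 6*(1 - 1*(-6/7)) = -153 - 6*(1 + 6/7) = -153 - 6*13/7 = -153 - 78/7 = -1149/7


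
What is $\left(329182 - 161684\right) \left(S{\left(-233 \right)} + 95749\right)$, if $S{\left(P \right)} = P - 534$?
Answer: $15909295036$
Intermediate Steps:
$S{\left(P \right)} = -534 + P$
$\left(329182 - 161684\right) \left(S{\left(-233 \right)} + 95749\right) = \left(329182 - 161684\right) \left(\left(-534 - 233\right) + 95749\right) = 167498 \left(-767 + 95749\right) = 167498 \cdot 94982 = 15909295036$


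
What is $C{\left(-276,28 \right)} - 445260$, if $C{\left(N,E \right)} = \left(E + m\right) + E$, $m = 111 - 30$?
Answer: $-445123$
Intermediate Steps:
$m = 81$ ($m = 111 - 30 = 81$)
$C{\left(N,E \right)} = 81 + 2 E$ ($C{\left(N,E \right)} = \left(E + 81\right) + E = \left(81 + E\right) + E = 81 + 2 E$)
$C{\left(-276,28 \right)} - 445260 = \left(81 + 2 \cdot 28\right) - 445260 = \left(81 + 56\right) - 445260 = 137 - 445260 = -445123$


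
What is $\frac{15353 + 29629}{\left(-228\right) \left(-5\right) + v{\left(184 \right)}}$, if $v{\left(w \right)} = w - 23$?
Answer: $\frac{44982}{1301} \approx 34.575$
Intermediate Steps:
$v{\left(w \right)} = -23 + w$ ($v{\left(w \right)} = w - 23 = -23 + w$)
$\frac{15353 + 29629}{\left(-228\right) \left(-5\right) + v{\left(184 \right)}} = \frac{15353 + 29629}{\left(-228\right) \left(-5\right) + \left(-23 + 184\right)} = \frac{44982}{1140 + 161} = \frac{44982}{1301}$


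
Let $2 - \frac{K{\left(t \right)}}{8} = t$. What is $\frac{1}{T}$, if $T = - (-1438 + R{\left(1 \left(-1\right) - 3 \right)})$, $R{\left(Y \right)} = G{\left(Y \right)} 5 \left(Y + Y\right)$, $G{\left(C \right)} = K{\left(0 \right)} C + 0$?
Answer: $- \frac{1}{1122} \approx -0.00089127$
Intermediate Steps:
$K{\left(t \right)} = 16 - 8 t$
$G{\left(C \right)} = 16 C$ ($G{\left(C \right)} = \left(16 - 0\right) C + 0 = \left(16 + 0\right) C + 0 = 16 C + 0 = 16 C$)
$R{\left(Y \right)} = 160 Y^{2}$ ($R{\left(Y \right)} = 16 Y 5 \left(Y + Y\right) = 16 Y 5 \cdot 2 Y = 16 Y 10 Y = 160 Y^{2}$)
$T = -1122$ ($T = - (-1438 + 160 \left(1 \left(-1\right) - 3\right)^{2}) = - (-1438 + 160 \left(-1 - 3\right)^{2}) = - (-1438 + 160 \left(-4\right)^{2}) = - (-1438 + 160 \cdot 16) = - (-1438 + 2560) = \left(-1\right) 1122 = -1122$)
$\frac{1}{T} = \frac{1}{-1122} = - \frac{1}{1122}$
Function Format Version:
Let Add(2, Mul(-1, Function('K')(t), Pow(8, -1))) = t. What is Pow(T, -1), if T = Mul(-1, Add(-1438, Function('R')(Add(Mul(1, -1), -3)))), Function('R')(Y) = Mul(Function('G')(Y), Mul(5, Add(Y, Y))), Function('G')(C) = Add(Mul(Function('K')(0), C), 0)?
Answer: Rational(-1, 1122) ≈ -0.00089127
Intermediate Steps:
Function('K')(t) = Add(16, Mul(-8, t))
Function('G')(C) = Mul(16, C) (Function('G')(C) = Add(Mul(Add(16, Mul(-8, 0)), C), 0) = Add(Mul(Add(16, 0), C), 0) = Add(Mul(16, C), 0) = Mul(16, C))
Function('R')(Y) = Mul(160, Pow(Y, 2)) (Function('R')(Y) = Mul(Mul(16, Y), Mul(5, Add(Y, Y))) = Mul(Mul(16, Y), Mul(5, Mul(2, Y))) = Mul(Mul(16, Y), Mul(10, Y)) = Mul(160, Pow(Y, 2)))
T = -1122 (T = Mul(-1, Add(-1438, Mul(160, Pow(Add(Mul(1, -1), -3), 2)))) = Mul(-1, Add(-1438, Mul(160, Pow(Add(-1, -3), 2)))) = Mul(-1, Add(-1438, Mul(160, Pow(-4, 2)))) = Mul(-1, Add(-1438, Mul(160, 16))) = Mul(-1, Add(-1438, 2560)) = Mul(-1, 1122) = -1122)
Pow(T, -1) = Pow(-1122, -1) = Rational(-1, 1122)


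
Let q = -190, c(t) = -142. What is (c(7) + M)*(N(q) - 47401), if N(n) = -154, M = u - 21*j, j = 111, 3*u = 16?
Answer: 352049665/3 ≈ 1.1735e+8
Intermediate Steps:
u = 16/3 (u = (⅓)*16 = 16/3 ≈ 5.3333)
M = -6977/3 (M = 16/3 - 21*111 = 16/3 - 2331 = -6977/3 ≈ -2325.7)
(c(7) + M)*(N(q) - 47401) = (-142 - 6977/3)*(-154 - 47401) = -7403/3*(-47555) = 352049665/3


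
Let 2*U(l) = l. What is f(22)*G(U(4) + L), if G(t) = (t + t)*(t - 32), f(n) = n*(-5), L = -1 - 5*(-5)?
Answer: 34320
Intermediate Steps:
U(l) = l/2
L = 24 (L = -1 + 25 = 24)
f(n) = -5*n
G(t) = 2*t*(-32 + t) (G(t) = (2*t)*(-32 + t) = 2*t*(-32 + t))
f(22)*G(U(4) + L) = (-5*22)*(2*((½)*4 + 24)*(-32 + ((½)*4 + 24))) = -220*(2 + 24)*(-32 + (2 + 24)) = -220*26*(-32 + 26) = -220*26*(-6) = -110*(-312) = 34320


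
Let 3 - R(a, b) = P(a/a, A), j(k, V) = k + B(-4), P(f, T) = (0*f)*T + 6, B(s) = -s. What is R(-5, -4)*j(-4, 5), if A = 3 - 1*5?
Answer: 0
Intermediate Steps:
A = -2 (A = 3 - 5 = -2)
P(f, T) = 6 (P(f, T) = 0*T + 6 = 0 + 6 = 6)
j(k, V) = 4 + k (j(k, V) = k - 1*(-4) = k + 4 = 4 + k)
R(a, b) = -3 (R(a, b) = 3 - 1*6 = 3 - 6 = -3)
R(-5, -4)*j(-4, 5) = -3*(4 - 4) = -3*0 = 0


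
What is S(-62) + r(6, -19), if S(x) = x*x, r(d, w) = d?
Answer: 3850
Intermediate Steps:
S(x) = x²
S(-62) + r(6, -19) = (-62)² + 6 = 3844 + 6 = 3850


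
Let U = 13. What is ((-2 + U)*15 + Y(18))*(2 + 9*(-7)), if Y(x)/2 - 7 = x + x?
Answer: -15311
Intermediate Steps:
Y(x) = 14 + 4*x (Y(x) = 14 + 2*(x + x) = 14 + 2*(2*x) = 14 + 4*x)
((-2 + U)*15 + Y(18))*(2 + 9*(-7)) = ((-2 + 13)*15 + (14 + 4*18))*(2 + 9*(-7)) = (11*15 + (14 + 72))*(2 - 63) = (165 + 86)*(-61) = 251*(-61) = -15311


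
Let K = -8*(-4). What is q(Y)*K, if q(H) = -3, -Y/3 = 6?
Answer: -96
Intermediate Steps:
Y = -18 (Y = -3*6 = -18)
K = 32
q(Y)*K = -3*32 = -96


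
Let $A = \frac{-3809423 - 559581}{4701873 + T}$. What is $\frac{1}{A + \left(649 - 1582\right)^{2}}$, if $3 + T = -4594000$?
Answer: $\frac{53935}{46947639713} \approx 1.1488 \cdot 10^{-6}$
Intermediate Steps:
$T = -4594003$ ($T = -3 - 4594000 = -4594003$)
$A = - \frac{2184502}{53935}$ ($A = \frac{-3809423 - 559581}{4701873 - 4594003} = - \frac{4369004}{107870} = \left(-4369004\right) \frac{1}{107870} = - \frac{2184502}{53935} \approx -40.503$)
$\frac{1}{A + \left(649 - 1582\right)^{2}} = \frac{1}{- \frac{2184502}{53935} + \left(649 - 1582\right)^{2}} = \frac{1}{- \frac{2184502}{53935} + \left(-933\right)^{2}} = \frac{1}{- \frac{2184502}{53935} + 870489} = \frac{1}{\frac{46947639713}{53935}} = \frac{53935}{46947639713}$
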